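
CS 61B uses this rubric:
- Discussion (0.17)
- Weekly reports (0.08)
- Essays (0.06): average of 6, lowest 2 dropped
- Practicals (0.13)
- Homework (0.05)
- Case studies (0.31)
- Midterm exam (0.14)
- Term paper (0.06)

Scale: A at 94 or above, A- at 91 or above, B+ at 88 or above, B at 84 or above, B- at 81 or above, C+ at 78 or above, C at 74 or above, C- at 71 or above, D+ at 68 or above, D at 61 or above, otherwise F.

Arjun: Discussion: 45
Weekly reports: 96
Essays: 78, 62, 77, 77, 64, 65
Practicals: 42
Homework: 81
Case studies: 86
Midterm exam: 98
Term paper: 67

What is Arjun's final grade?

C-

Essays: drop 62, 64 → average of remaining 4 = 297/4 = 74.25
Weighted total:
  Discussion 45 × 0.17 = 7.65
  Weekly reports 96 × 0.08 = 7.68
  Essays 74.25 × 0.06 = 4.455
  Practicals 42 × 0.13 = 5.46
  Homework 81 × 0.05 = 4.05
  Case studies 86 × 0.31 = 26.66
  Midterm exam 98 × 0.14 = 13.72
  Term paper 67 × 0.06 = 4.02
Sum = 73.695
73.695 is ≥ 71 and < 74 → C-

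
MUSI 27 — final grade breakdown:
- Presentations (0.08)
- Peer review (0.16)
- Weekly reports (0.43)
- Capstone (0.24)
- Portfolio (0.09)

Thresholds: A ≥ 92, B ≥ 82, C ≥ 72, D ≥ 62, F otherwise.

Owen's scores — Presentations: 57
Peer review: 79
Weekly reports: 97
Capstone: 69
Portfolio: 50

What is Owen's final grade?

C

Weighted total:
  Presentations 57 × 0.08 = 4.56
  Peer review 79 × 0.16 = 12.64
  Weekly reports 97 × 0.43 = 41.71
  Capstone 69 × 0.24 = 16.56
  Portfolio 50 × 0.09 = 4.5
Sum = 79.97
79.97 is ≥ 72 and < 82 → C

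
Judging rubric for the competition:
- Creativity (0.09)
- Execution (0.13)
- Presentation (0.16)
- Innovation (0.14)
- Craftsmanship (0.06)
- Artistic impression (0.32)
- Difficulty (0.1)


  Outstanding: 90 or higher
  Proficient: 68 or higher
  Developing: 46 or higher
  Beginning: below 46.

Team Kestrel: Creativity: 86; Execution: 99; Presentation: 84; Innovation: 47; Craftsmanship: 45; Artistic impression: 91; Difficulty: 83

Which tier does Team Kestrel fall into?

Proficient

Weighted total:
  Creativity 86 × 0.09 = 7.74
  Execution 99 × 0.13 = 12.87
  Presentation 84 × 0.16 = 13.44
  Innovation 47 × 0.14 = 6.58
  Craftsmanship 45 × 0.06 = 2.7
  Artistic impression 91 × 0.32 = 29.12
  Difficulty 83 × 0.1 = 8.3
Sum = 80.75
80.75 is ≥ 68 and < 90 → Proficient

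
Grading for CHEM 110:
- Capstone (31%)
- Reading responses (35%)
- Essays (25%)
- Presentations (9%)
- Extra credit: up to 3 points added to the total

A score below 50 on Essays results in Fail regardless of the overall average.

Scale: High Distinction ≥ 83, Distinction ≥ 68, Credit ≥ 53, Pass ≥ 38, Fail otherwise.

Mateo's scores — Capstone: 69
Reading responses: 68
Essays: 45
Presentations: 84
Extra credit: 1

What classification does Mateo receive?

Fail

Essays score 45 < 50: minimum not met.
Weighted total:
  Capstone 69 × 0.31 = 21.39
  Reading responses 68 × 0.35 = 23.8
  Essays 45 × 0.25 = 11.25
  Presentations 84 × 0.09 = 7.56
Sum = 64
Extra credit: 64 + 1 = 65
Because the Essays minimum was not met, the result is Fail.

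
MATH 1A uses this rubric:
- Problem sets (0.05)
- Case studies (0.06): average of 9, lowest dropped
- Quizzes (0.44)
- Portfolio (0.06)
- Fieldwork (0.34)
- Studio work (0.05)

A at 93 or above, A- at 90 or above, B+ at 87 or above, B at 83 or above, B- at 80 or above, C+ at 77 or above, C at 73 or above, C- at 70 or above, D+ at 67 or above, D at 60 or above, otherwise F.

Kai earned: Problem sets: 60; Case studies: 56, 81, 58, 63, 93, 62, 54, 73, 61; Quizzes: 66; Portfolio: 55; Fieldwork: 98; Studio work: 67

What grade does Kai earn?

Case studies: drop 54 → average of remaining 8 = 547/8 = 68.375
Weighted total:
  Problem sets 60 × 0.05 = 3
  Case studies 68.375 × 0.06 = 4.1025
  Quizzes 66 × 0.44 = 29.04
  Portfolio 55 × 0.06 = 3.3
  Fieldwork 98 × 0.34 = 33.32
  Studio work 67 × 0.05 = 3.35
Sum = 76.1125
76.1125 is ≥ 73 and < 77 → C

C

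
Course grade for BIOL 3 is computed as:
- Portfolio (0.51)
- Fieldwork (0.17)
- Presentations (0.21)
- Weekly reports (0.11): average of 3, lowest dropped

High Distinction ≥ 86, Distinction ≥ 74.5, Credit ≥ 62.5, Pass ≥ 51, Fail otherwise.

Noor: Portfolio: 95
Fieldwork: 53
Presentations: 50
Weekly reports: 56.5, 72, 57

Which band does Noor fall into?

Distinction

Weekly reports: drop 56.5 → average of remaining 2 = 129/2 = 64.5
Weighted total:
  Portfolio 95 × 0.51 = 48.45
  Fieldwork 53 × 0.17 = 9.01
  Presentations 50 × 0.21 = 10.5
  Weekly reports 64.5 × 0.11 = 7.095
Sum = 75.055
75.055 is ≥ 74.5 and < 86 → Distinction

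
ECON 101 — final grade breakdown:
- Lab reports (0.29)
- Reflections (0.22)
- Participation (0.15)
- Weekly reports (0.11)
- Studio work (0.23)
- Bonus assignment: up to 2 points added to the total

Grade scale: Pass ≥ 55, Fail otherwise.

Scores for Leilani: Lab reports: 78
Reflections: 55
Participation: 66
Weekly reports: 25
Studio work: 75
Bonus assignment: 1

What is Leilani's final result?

Pass

Weighted total:
  Lab reports 78 × 0.29 = 22.62
  Reflections 55 × 0.22 = 12.1
  Participation 66 × 0.15 = 9.9
  Weekly reports 25 × 0.11 = 2.75
  Studio work 75 × 0.23 = 17.25
Sum = 64.62
Bonus assignment: 64.62 + 1 = 65.62
65.62 ≥ 55 → Pass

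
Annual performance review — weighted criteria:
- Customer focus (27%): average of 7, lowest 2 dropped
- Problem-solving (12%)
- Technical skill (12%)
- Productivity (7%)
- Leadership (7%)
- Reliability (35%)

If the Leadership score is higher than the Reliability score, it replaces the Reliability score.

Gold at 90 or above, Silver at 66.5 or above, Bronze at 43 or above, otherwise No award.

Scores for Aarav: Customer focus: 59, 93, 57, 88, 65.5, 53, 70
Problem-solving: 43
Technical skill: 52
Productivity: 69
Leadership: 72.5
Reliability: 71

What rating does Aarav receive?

Customer focus: drop 53, 57 → average of remaining 5 = 375.5/5 = 75.1
Leadership (72.5) > Reliability (71), so Reliability counts as 72.5.
Weighted total:
  Customer focus 75.1 × 0.27 = 20.277
  Problem-solving 43 × 0.12 = 5.16
  Technical skill 52 × 0.12 = 6.24
  Productivity 69 × 0.07 = 4.83
  Leadership 72.5 × 0.07 = 5.075
  Reliability 72.5 × 0.35 = 25.375
Sum = 66.957
66.957 is ≥ 66.5 and < 90 → Silver

Silver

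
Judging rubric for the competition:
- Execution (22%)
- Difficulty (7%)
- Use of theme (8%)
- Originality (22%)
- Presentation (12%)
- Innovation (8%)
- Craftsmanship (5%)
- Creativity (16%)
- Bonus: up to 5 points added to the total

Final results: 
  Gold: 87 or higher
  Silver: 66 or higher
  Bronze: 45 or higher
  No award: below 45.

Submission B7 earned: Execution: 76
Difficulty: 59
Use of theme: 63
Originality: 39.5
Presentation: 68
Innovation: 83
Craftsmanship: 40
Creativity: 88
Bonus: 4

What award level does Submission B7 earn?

Weighted total:
  Execution 76 × 0.22 = 16.72
  Difficulty 59 × 0.07 = 4.13
  Use of theme 63 × 0.08 = 5.04
  Originality 39.5 × 0.22 = 8.69
  Presentation 68 × 0.12 = 8.16
  Innovation 83 × 0.08 = 6.64
  Craftsmanship 40 × 0.05 = 2
  Creativity 88 × 0.16 = 14.08
Sum = 65.46
Bonus: 65.46 + 4 = 69.46
69.46 is ≥ 66 and < 87 → Silver

Silver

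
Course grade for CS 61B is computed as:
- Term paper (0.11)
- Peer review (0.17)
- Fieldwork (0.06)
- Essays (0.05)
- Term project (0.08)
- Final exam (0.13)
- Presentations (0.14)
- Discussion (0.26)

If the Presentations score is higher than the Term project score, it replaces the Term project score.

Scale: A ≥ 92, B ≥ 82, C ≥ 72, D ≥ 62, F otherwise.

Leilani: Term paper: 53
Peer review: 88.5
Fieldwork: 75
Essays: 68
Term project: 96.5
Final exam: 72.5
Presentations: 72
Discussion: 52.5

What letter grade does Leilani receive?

Presentations (72) ≤ Term project (96.5), so Term project stays at 96.5.
Weighted total:
  Term paper 53 × 0.11 = 5.83
  Peer review 88.5 × 0.17 = 15.045
  Fieldwork 75 × 0.06 = 4.5
  Essays 68 × 0.05 = 3.4
  Term project 96.5 × 0.08 = 7.72
  Final exam 72.5 × 0.13 = 9.425
  Presentations 72 × 0.14 = 10.08
  Discussion 52.5 × 0.26 = 13.65
Sum = 69.65
69.65 is ≥ 62 and < 72 → D

D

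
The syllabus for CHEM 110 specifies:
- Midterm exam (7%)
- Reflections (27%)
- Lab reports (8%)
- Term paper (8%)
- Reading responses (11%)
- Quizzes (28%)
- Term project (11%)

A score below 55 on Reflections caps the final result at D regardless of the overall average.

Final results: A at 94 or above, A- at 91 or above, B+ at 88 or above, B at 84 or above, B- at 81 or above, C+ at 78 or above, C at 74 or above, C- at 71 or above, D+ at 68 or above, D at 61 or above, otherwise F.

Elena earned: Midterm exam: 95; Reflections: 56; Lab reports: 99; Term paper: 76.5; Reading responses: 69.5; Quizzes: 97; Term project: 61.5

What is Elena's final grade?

C

Reflections score 56 ≥ 55: minimum met.
Weighted total:
  Midterm exam 95 × 0.07 = 6.65
  Reflections 56 × 0.27 = 15.12
  Lab reports 99 × 0.08 = 7.92
  Term paper 76.5 × 0.08 = 6.12
  Reading responses 69.5 × 0.11 = 7.645
  Quizzes 97 × 0.28 = 27.16
  Term project 61.5 × 0.11 = 6.765
Sum = 77.38
77.38 is ≥ 74 and < 78 → C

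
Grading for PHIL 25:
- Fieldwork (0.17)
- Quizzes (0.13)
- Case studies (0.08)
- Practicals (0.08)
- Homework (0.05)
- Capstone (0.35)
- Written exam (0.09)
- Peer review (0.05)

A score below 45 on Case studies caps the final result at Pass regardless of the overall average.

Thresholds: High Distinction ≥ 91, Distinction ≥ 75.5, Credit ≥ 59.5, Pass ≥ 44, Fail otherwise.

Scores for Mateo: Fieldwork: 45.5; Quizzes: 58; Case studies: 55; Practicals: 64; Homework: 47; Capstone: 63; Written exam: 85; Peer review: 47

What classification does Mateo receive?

Pass

Case studies score 55 ≥ 45: minimum met.
Weighted total:
  Fieldwork 45.5 × 0.17 = 7.735
  Quizzes 58 × 0.13 = 7.54
  Case studies 55 × 0.08 = 4.4
  Practicals 64 × 0.08 = 5.12
  Homework 47 × 0.05 = 2.35
  Capstone 63 × 0.35 = 22.05
  Written exam 85 × 0.09 = 7.65
  Peer review 47 × 0.05 = 2.35
Sum = 59.195
59.195 is ≥ 44 and < 59.5 → Pass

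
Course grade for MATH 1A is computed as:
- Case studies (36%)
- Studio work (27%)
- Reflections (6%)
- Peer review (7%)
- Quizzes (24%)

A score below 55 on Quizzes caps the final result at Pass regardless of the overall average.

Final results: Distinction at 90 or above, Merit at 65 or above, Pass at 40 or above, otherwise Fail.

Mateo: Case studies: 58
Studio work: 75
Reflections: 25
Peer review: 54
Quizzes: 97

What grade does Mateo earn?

Merit

Quizzes score 97 ≥ 55: minimum met.
Weighted total:
  Case studies 58 × 0.36 = 20.88
  Studio work 75 × 0.27 = 20.25
  Reflections 25 × 0.06 = 1.5
  Peer review 54 × 0.07 = 3.78
  Quizzes 97 × 0.24 = 23.28
Sum = 69.69
69.69 is ≥ 65 and < 90 → Merit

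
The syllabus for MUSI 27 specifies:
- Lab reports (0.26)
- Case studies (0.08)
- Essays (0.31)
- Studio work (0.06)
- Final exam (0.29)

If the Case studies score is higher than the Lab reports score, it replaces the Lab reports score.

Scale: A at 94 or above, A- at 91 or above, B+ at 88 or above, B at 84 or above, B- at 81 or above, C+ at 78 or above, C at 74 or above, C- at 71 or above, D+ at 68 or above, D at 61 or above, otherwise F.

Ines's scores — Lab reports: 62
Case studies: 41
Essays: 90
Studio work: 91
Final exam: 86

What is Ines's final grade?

C

Case studies (41) ≤ Lab reports (62), so Lab reports stays at 62.
Weighted total:
  Lab reports 62 × 0.26 = 16.12
  Case studies 41 × 0.08 = 3.28
  Essays 90 × 0.31 = 27.9
  Studio work 91 × 0.06 = 5.46
  Final exam 86 × 0.29 = 24.94
Sum = 77.7
77.7 is ≥ 74 and < 78 → C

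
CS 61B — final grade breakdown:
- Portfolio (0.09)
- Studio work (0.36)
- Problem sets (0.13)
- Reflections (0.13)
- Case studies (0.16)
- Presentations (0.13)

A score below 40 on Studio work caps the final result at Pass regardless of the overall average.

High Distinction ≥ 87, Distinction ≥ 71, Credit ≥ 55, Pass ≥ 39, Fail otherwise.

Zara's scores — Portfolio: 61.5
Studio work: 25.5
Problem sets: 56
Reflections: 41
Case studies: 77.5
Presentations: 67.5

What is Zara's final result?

Studio work score 25.5 < 40: minimum not met.
Weighted total:
  Portfolio 61.5 × 0.09 = 5.535
  Studio work 25.5 × 0.36 = 9.18
  Problem sets 56 × 0.13 = 7.28
  Reflections 41 × 0.13 = 5.33
  Case studies 77.5 × 0.16 = 12.4
  Presentations 67.5 × 0.13 = 8.775
Sum = 48.5
48.5 would be Pass; cap at Pass applies → Pass.

Pass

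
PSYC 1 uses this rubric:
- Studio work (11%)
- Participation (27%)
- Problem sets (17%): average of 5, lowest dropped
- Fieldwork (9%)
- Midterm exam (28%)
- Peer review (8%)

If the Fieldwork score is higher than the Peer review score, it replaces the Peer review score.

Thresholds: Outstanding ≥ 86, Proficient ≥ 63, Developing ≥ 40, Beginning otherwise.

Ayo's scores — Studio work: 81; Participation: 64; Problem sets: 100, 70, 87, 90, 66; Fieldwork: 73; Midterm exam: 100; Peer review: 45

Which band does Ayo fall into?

Problem sets: drop 66 → average of remaining 4 = 347/4 = 86.75
Fieldwork (73) > Peer review (45), so Peer review counts as 73.
Weighted total:
  Studio work 81 × 0.11 = 8.91
  Participation 64 × 0.27 = 17.28
  Problem sets 86.75 × 0.17 = 14.7475
  Fieldwork 73 × 0.09 = 6.57
  Midterm exam 100 × 0.28 = 28
  Peer review 73 × 0.08 = 5.84
Sum = 81.3475
81.3475 is ≥ 63 and < 86 → Proficient

Proficient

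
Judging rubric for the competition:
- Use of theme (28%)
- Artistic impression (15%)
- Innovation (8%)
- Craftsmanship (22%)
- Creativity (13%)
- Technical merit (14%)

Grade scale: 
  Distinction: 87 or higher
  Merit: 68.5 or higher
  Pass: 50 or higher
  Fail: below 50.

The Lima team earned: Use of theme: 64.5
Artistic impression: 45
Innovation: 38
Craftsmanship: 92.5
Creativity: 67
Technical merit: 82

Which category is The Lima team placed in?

Weighted total:
  Use of theme 64.5 × 0.28 = 18.06
  Artistic impression 45 × 0.15 = 6.75
  Innovation 38 × 0.08 = 3.04
  Craftsmanship 92.5 × 0.22 = 20.35
  Creativity 67 × 0.13 = 8.71
  Technical merit 82 × 0.14 = 11.48
Sum = 68.39
68.39 is ≥ 50 and < 68.5 → Pass

Pass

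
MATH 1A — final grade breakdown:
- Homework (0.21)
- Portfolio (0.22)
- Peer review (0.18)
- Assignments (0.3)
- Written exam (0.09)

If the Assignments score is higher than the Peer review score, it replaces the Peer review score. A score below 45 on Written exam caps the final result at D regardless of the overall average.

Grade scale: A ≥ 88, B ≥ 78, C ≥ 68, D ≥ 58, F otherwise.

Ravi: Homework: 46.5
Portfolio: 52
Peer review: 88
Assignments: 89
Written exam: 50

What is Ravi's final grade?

C

Assignments (89) > Peer review (88), so Peer review counts as 89.
Written exam score 50 ≥ 45: minimum met.
Weighted total:
  Homework 46.5 × 0.21 = 9.765
  Portfolio 52 × 0.22 = 11.44
  Peer review 89 × 0.18 = 16.02
  Assignments 89 × 0.3 = 26.7
  Written exam 50 × 0.09 = 4.5
Sum = 68.425
68.425 is ≥ 68 and < 78 → C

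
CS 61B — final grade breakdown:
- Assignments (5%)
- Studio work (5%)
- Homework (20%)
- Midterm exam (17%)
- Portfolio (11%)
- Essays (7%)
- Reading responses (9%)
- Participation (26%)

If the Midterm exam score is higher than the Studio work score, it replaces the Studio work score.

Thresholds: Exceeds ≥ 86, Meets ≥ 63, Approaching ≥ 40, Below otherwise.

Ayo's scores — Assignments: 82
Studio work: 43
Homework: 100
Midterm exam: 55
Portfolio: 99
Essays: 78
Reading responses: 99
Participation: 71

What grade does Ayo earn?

Meets

Midterm exam (55) > Studio work (43), so Studio work counts as 55.
Weighted total:
  Assignments 82 × 0.05 = 4.1
  Studio work 55 × 0.05 = 2.75
  Homework 100 × 0.2 = 20
  Midterm exam 55 × 0.17 = 9.35
  Portfolio 99 × 0.11 = 10.89
  Essays 78 × 0.07 = 5.46
  Reading responses 99 × 0.09 = 8.91
  Participation 71 × 0.26 = 18.46
Sum = 79.92
79.92 is ≥ 63 and < 86 → Meets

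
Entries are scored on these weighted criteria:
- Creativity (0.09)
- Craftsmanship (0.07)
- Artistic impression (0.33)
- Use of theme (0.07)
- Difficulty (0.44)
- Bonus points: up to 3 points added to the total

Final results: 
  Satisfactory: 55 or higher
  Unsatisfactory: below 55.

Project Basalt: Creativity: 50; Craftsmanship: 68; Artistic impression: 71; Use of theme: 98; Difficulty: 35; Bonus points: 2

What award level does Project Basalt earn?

Weighted total:
  Creativity 50 × 0.09 = 4.5
  Craftsmanship 68 × 0.07 = 4.76
  Artistic impression 71 × 0.33 = 23.43
  Use of theme 98 × 0.07 = 6.86
  Difficulty 35 × 0.44 = 15.4
Sum = 54.95
Bonus points: 54.95 + 2 = 56.95
56.95 ≥ 55 → Satisfactory

Satisfactory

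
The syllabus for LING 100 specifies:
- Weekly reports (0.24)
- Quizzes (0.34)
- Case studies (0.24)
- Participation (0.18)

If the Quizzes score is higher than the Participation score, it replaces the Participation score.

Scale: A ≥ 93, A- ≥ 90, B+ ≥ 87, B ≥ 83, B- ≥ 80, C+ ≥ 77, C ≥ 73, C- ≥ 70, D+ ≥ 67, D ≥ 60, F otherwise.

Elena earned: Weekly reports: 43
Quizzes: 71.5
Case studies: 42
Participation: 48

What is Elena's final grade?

Quizzes (71.5) > Participation (48), so Participation counts as 71.5.
Weighted total:
  Weekly reports 43 × 0.24 = 10.32
  Quizzes 71.5 × 0.34 = 24.31
  Case studies 42 × 0.24 = 10.08
  Participation 71.5 × 0.18 = 12.87
Sum = 57.58
57.58 < 60 → F

F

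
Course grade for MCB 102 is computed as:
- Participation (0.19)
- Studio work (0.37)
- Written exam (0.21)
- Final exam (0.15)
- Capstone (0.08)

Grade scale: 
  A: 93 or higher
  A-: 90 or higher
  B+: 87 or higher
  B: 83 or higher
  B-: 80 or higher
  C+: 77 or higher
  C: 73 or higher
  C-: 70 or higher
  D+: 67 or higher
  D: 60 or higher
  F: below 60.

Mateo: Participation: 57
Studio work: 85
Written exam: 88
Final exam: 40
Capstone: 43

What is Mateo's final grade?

C-

Weighted total:
  Participation 57 × 0.19 = 10.83
  Studio work 85 × 0.37 = 31.45
  Written exam 88 × 0.21 = 18.48
  Final exam 40 × 0.15 = 6
  Capstone 43 × 0.08 = 3.44
Sum = 70.2
70.2 is ≥ 70 and < 73 → C-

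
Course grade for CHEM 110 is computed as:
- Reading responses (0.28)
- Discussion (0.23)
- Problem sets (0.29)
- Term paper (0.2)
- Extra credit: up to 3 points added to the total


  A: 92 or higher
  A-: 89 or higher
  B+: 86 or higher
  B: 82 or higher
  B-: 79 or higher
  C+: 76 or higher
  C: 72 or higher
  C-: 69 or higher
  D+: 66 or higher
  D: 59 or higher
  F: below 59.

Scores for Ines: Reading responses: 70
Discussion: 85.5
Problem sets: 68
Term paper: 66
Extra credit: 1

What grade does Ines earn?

Weighted total:
  Reading responses 70 × 0.28 = 19.6
  Discussion 85.5 × 0.23 = 19.665
  Problem sets 68 × 0.29 = 19.72
  Term paper 66 × 0.2 = 13.2
Sum = 72.185
Extra credit: 72.185 + 1 = 73.185
73.185 is ≥ 72 and < 76 → C

C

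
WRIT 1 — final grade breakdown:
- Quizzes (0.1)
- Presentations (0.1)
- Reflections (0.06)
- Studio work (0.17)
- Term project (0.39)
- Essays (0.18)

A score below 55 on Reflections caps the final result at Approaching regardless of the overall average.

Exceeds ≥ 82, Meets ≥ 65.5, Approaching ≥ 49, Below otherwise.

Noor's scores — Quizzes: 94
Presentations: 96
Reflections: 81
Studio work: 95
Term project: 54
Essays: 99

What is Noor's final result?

Meets

Reflections score 81 ≥ 55: minimum met.
Weighted total:
  Quizzes 94 × 0.1 = 9.4
  Presentations 96 × 0.1 = 9.6
  Reflections 81 × 0.06 = 4.86
  Studio work 95 × 0.17 = 16.15
  Term project 54 × 0.39 = 21.06
  Essays 99 × 0.18 = 17.82
Sum = 78.89
78.89 is ≥ 65.5 and < 82 → Meets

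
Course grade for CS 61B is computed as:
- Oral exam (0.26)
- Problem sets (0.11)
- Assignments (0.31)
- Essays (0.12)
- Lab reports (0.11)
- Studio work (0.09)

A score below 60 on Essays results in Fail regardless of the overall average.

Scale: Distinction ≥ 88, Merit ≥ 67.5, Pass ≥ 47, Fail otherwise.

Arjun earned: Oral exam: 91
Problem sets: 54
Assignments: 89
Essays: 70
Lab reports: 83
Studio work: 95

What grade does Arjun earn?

Essays score 70 ≥ 60: minimum met.
Weighted total:
  Oral exam 91 × 0.26 = 23.66
  Problem sets 54 × 0.11 = 5.94
  Assignments 89 × 0.31 = 27.59
  Essays 70 × 0.12 = 8.4
  Lab reports 83 × 0.11 = 9.13
  Studio work 95 × 0.09 = 8.55
Sum = 83.27
83.27 is ≥ 67.5 and < 88 → Merit

Merit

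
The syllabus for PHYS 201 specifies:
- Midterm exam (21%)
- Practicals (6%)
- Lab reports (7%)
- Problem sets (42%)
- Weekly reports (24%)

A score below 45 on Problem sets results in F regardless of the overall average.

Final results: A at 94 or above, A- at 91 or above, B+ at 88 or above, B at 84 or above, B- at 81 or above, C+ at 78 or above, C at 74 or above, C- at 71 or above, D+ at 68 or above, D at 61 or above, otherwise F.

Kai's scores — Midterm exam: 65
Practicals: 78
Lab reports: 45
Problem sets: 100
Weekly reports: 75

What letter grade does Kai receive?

Problem sets score 100 ≥ 45: minimum met.
Weighted total:
  Midterm exam 65 × 0.21 = 13.65
  Practicals 78 × 0.06 = 4.68
  Lab reports 45 × 0.07 = 3.15
  Problem sets 100 × 0.42 = 42
  Weekly reports 75 × 0.24 = 18
Sum = 81.48
81.48 is ≥ 81 and < 84 → B-

B-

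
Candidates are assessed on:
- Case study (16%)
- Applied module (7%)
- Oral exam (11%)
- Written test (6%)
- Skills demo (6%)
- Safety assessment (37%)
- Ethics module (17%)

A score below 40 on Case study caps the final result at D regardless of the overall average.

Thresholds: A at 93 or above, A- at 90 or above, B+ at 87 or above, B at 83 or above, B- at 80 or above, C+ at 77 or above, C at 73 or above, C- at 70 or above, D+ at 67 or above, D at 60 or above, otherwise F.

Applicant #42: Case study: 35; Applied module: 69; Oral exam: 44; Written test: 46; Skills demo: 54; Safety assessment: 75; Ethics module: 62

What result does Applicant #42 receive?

F

Case study score 35 < 40: minimum not met.
Weighted total:
  Case study 35 × 0.16 = 5.6
  Applied module 69 × 0.07 = 4.83
  Oral exam 44 × 0.11 = 4.84
  Written test 46 × 0.06 = 2.76
  Skills demo 54 × 0.06 = 3.24
  Safety assessment 75 × 0.37 = 27.75
  Ethics module 62 × 0.17 = 10.54
Sum = 59.56
59.56 would be F; cap at D applies → F.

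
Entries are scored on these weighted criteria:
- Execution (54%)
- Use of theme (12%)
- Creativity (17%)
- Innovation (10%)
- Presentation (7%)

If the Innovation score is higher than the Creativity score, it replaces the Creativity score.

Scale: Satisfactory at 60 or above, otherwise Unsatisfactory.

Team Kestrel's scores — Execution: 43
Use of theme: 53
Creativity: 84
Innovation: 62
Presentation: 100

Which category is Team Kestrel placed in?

Innovation (62) ≤ Creativity (84), so Creativity stays at 84.
Weighted total:
  Execution 43 × 0.54 = 23.22
  Use of theme 53 × 0.12 = 6.36
  Creativity 84 × 0.17 = 14.28
  Innovation 62 × 0.1 = 6.2
  Presentation 100 × 0.07 = 7
Sum = 57.06
57.06 < 60 → Unsatisfactory

Unsatisfactory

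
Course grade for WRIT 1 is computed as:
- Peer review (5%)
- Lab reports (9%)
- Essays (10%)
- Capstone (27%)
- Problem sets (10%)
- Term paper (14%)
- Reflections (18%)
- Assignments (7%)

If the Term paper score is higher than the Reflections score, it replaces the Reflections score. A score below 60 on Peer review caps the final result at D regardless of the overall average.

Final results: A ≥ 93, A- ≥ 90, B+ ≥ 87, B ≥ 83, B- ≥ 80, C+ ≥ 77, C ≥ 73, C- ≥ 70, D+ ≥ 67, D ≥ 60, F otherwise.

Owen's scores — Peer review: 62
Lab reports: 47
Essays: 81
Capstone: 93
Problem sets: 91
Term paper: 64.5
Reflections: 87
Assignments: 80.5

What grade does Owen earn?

C+

Term paper (64.5) ≤ Reflections (87), so Reflections stays at 87.
Peer review score 62 ≥ 60: minimum met.
Weighted total:
  Peer review 62 × 0.05 = 3.1
  Lab reports 47 × 0.09 = 4.23
  Essays 81 × 0.1 = 8.1
  Capstone 93 × 0.27 = 25.11
  Problem sets 91 × 0.1 = 9.1
  Term paper 64.5 × 0.14 = 9.03
  Reflections 87 × 0.18 = 15.66
  Assignments 80.5 × 0.07 = 5.635
Sum = 79.965
79.965 is ≥ 77 and < 80 → C+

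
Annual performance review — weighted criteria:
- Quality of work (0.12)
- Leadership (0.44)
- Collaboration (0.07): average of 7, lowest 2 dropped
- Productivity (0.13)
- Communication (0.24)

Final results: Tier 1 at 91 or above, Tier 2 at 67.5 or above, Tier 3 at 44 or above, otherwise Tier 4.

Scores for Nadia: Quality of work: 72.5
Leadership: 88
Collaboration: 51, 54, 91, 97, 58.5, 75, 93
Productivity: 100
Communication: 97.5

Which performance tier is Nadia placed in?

Tier 2

Collaboration: drop 51, 54 → average of remaining 5 = 414.5/5 = 82.9
Weighted total:
  Quality of work 72.5 × 0.12 = 8.7
  Leadership 88 × 0.44 = 38.72
  Collaboration 82.9 × 0.07 = 5.803
  Productivity 100 × 0.13 = 13
  Communication 97.5 × 0.24 = 23.4
Sum = 89.623
89.623 is ≥ 67.5 and < 91 → Tier 2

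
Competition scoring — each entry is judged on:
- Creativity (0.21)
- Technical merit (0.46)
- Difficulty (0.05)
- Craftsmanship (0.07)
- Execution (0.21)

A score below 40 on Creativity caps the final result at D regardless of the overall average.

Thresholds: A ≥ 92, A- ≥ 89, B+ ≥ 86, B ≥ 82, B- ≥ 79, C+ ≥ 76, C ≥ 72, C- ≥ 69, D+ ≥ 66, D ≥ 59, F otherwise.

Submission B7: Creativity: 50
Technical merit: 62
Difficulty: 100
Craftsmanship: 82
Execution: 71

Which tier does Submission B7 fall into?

Creativity score 50 ≥ 40: minimum met.
Weighted total:
  Creativity 50 × 0.21 = 10.5
  Technical merit 62 × 0.46 = 28.52
  Difficulty 100 × 0.05 = 5
  Craftsmanship 82 × 0.07 = 5.74
  Execution 71 × 0.21 = 14.91
Sum = 64.67
64.67 is ≥ 59 and < 66 → D

D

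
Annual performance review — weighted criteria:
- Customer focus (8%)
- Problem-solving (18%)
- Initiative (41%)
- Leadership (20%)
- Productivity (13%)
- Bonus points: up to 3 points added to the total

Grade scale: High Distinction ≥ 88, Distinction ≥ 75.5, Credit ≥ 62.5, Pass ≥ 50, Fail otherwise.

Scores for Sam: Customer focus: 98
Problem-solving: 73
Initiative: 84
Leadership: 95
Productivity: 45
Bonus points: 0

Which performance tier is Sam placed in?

Weighted total:
  Customer focus 98 × 0.08 = 7.84
  Problem-solving 73 × 0.18 = 13.14
  Initiative 84 × 0.41 = 34.44
  Leadership 95 × 0.2 = 19
  Productivity 45 × 0.13 = 5.85
Sum = 80.27
Bonus points: 80.27 + 0 = 80.27
80.27 is ≥ 75.5 and < 88 → Distinction

Distinction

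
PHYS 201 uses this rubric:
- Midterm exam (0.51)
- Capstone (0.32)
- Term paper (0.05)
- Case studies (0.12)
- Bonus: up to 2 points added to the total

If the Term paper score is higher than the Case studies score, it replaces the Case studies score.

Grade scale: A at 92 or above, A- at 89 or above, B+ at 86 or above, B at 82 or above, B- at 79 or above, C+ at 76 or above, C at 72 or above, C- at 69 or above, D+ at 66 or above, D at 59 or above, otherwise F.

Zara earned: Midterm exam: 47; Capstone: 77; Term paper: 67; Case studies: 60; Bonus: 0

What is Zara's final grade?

Term paper (67) > Case studies (60), so Case studies counts as 67.
Weighted total:
  Midterm exam 47 × 0.51 = 23.97
  Capstone 77 × 0.32 = 24.64
  Term paper 67 × 0.05 = 3.35
  Case studies 67 × 0.12 = 8.04
Sum = 60
Bonus: 60 + 0 = 60
60 is ≥ 59 and < 66 → D

D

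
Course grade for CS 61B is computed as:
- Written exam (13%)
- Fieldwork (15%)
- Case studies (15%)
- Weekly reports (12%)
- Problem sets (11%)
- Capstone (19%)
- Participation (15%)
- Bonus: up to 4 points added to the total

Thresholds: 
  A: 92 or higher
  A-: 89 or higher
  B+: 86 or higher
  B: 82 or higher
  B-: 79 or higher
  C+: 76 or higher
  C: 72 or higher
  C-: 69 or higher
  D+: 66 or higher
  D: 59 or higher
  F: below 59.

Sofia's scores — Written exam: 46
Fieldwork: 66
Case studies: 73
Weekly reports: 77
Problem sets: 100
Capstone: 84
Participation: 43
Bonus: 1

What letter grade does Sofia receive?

Weighted total:
  Written exam 46 × 0.13 = 5.98
  Fieldwork 66 × 0.15 = 9.9
  Case studies 73 × 0.15 = 10.95
  Weekly reports 77 × 0.12 = 9.24
  Problem sets 100 × 0.11 = 11
  Capstone 84 × 0.19 = 15.96
  Participation 43 × 0.15 = 6.45
Sum = 69.48
Bonus: 69.48 + 1 = 70.48
70.48 is ≥ 69 and < 72 → C-

C-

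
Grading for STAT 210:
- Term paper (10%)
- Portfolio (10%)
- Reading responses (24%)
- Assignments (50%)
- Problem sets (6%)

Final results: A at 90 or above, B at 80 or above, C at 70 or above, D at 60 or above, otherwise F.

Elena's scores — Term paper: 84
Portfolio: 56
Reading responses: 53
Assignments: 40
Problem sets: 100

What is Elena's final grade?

F

Weighted total:
  Term paper 84 × 0.1 = 8.4
  Portfolio 56 × 0.1 = 5.6
  Reading responses 53 × 0.24 = 12.72
  Assignments 40 × 0.5 = 20
  Problem sets 100 × 0.06 = 6
Sum = 52.72
52.72 < 60 → F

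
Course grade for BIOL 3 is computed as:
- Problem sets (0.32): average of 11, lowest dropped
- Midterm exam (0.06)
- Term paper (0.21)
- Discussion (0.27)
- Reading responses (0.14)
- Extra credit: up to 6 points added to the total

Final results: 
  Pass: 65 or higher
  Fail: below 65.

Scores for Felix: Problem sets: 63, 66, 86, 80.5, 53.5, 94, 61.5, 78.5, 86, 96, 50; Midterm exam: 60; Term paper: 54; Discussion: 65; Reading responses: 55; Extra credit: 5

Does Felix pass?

Problem sets: drop 50 → average of remaining 10 = 765/10 = 76.5
Weighted total:
  Problem sets 76.5 × 0.32 = 24.48
  Midterm exam 60 × 0.06 = 3.6
  Term paper 54 × 0.21 = 11.34
  Discussion 65 × 0.27 = 17.55
  Reading responses 55 × 0.14 = 7.7
Sum = 64.67
Extra credit: 64.67 + 5 = 69.67
69.67 ≥ 65 → Pass

Pass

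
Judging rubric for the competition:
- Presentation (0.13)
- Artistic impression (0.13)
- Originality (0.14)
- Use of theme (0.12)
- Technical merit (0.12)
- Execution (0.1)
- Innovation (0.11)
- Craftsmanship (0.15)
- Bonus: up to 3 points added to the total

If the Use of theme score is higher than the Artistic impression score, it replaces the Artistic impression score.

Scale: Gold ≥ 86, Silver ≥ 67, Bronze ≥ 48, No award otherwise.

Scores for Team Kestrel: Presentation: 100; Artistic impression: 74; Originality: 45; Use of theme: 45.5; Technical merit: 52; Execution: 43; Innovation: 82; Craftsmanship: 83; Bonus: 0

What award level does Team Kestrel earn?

Bronze

Use of theme (45.5) ≤ Artistic impression (74), so Artistic impression stays at 74.
Weighted total:
  Presentation 100 × 0.13 = 13
  Artistic impression 74 × 0.13 = 9.62
  Originality 45 × 0.14 = 6.3
  Use of theme 45.5 × 0.12 = 5.46
  Technical merit 52 × 0.12 = 6.24
  Execution 43 × 0.1 = 4.3
  Innovation 82 × 0.11 = 9.02
  Craftsmanship 83 × 0.15 = 12.45
Sum = 66.39
Bonus: 66.39 + 0 = 66.39
66.39 is ≥ 48 and < 67 → Bronze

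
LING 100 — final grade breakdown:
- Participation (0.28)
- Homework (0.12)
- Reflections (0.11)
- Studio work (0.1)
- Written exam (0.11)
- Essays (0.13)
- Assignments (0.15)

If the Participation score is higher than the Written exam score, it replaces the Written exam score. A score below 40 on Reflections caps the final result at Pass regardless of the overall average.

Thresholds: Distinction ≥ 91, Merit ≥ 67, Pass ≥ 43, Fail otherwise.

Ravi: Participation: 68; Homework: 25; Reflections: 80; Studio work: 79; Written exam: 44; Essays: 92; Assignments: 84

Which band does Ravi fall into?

Participation (68) > Written exam (44), so Written exam counts as 68.
Reflections score 80 ≥ 40: minimum met.
Weighted total:
  Participation 68 × 0.28 = 19.04
  Homework 25 × 0.12 = 3
  Reflections 80 × 0.11 = 8.8
  Studio work 79 × 0.1 = 7.9
  Written exam 68 × 0.11 = 7.48
  Essays 92 × 0.13 = 11.96
  Assignments 84 × 0.15 = 12.6
Sum = 70.78
70.78 is ≥ 67 and < 91 → Merit

Merit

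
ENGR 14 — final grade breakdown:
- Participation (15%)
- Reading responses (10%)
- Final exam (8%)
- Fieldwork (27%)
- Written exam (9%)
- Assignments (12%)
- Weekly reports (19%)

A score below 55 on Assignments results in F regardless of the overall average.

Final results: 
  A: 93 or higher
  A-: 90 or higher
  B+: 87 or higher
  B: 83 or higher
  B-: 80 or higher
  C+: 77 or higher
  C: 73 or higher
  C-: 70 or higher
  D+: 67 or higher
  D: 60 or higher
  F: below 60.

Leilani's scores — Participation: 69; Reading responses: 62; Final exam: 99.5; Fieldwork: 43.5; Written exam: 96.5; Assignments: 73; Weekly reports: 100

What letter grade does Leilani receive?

C-

Assignments score 73 ≥ 55: minimum met.
Weighted total:
  Participation 69 × 0.15 = 10.35
  Reading responses 62 × 0.1 = 6.2
  Final exam 99.5 × 0.08 = 7.96
  Fieldwork 43.5 × 0.27 = 11.745
  Written exam 96.5 × 0.09 = 8.685
  Assignments 73 × 0.12 = 8.76
  Weekly reports 100 × 0.19 = 19
Sum = 72.7
72.7 is ≥ 70 and < 73 → C-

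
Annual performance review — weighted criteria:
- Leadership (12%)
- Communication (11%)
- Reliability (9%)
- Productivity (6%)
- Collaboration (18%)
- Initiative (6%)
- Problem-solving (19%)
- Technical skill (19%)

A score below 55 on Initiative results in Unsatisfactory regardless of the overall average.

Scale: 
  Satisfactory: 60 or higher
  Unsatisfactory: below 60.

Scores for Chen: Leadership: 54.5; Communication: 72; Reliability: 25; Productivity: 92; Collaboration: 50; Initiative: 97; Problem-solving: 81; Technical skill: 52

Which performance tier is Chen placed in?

Initiative score 97 ≥ 55: minimum met.
Weighted total:
  Leadership 54.5 × 0.12 = 6.54
  Communication 72 × 0.11 = 7.92
  Reliability 25 × 0.09 = 2.25
  Productivity 92 × 0.06 = 5.52
  Collaboration 50 × 0.18 = 9
  Initiative 97 × 0.06 = 5.82
  Problem-solving 81 × 0.19 = 15.39
  Technical skill 52 × 0.19 = 9.88
Sum = 62.32
62.32 ≥ 60 → Satisfactory

Satisfactory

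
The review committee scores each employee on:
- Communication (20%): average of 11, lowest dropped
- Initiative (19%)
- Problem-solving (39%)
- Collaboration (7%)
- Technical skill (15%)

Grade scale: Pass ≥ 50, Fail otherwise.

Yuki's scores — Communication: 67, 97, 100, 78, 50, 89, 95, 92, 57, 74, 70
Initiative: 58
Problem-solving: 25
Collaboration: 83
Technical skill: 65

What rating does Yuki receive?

Pass

Communication: drop 50 → average of remaining 10 = 819/10 = 81.9
Weighted total:
  Communication 81.9 × 0.2 = 16.38
  Initiative 58 × 0.19 = 11.02
  Problem-solving 25 × 0.39 = 9.75
  Collaboration 83 × 0.07 = 5.81
  Technical skill 65 × 0.15 = 9.75
Sum = 52.71
52.71 ≥ 50 → Pass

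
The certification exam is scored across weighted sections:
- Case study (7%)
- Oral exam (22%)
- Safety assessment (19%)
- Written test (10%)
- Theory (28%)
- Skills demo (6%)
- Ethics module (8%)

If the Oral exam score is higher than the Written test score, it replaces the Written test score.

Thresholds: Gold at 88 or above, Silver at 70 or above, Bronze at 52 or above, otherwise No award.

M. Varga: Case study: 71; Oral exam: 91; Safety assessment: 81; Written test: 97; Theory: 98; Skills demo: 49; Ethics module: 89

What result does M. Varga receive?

Silver

Oral exam (91) ≤ Written test (97), so Written test stays at 97.
Weighted total:
  Case study 71 × 0.07 = 4.97
  Oral exam 91 × 0.22 = 20.02
  Safety assessment 81 × 0.19 = 15.39
  Written test 97 × 0.1 = 9.7
  Theory 98 × 0.28 = 27.44
  Skills demo 49 × 0.06 = 2.94
  Ethics module 89 × 0.08 = 7.12
Sum = 87.58
87.58 is ≥ 70 and < 88 → Silver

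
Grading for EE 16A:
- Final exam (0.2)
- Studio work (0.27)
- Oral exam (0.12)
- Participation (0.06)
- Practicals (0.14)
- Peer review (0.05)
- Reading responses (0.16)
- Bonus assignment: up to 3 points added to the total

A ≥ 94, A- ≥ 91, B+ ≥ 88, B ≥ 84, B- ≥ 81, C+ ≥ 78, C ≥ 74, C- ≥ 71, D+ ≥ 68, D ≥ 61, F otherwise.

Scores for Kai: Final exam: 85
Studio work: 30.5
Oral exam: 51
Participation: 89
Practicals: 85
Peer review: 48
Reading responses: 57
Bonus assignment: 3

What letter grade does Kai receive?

Weighted total:
  Final exam 85 × 0.2 = 17
  Studio work 30.5 × 0.27 = 8.235
  Oral exam 51 × 0.12 = 6.12
  Participation 89 × 0.06 = 5.34
  Practicals 85 × 0.14 = 11.9
  Peer review 48 × 0.05 = 2.4
  Reading responses 57 × 0.16 = 9.12
Sum = 60.115
Bonus assignment: 60.115 + 3 = 63.115
63.115 is ≥ 61 and < 68 → D

D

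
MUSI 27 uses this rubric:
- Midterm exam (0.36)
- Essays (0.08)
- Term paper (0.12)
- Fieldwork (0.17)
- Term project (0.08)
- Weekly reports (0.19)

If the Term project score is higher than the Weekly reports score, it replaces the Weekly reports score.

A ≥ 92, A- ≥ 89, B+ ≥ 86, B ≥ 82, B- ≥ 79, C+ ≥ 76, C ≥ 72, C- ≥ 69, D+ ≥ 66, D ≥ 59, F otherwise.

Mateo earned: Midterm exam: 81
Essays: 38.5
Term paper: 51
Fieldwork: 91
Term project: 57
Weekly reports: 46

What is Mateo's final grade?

Term project (57) > Weekly reports (46), so Weekly reports counts as 57.
Weighted total:
  Midterm exam 81 × 0.36 = 29.16
  Essays 38.5 × 0.08 = 3.08
  Term paper 51 × 0.12 = 6.12
  Fieldwork 91 × 0.17 = 15.47
  Term project 57 × 0.08 = 4.56
  Weekly reports 57 × 0.19 = 10.83
Sum = 69.22
69.22 is ≥ 69 and < 72 → C-

C-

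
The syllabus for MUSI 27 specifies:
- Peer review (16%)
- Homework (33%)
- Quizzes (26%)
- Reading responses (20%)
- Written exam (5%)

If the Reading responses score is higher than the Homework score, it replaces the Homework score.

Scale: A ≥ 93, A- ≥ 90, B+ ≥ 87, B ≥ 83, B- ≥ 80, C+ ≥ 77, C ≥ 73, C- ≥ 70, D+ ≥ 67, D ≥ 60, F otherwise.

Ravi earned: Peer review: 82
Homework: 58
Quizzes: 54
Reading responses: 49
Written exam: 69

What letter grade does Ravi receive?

F

Reading responses (49) ≤ Homework (58), so Homework stays at 58.
Weighted total:
  Peer review 82 × 0.16 = 13.12
  Homework 58 × 0.33 = 19.14
  Quizzes 54 × 0.26 = 14.04
  Reading responses 49 × 0.2 = 9.8
  Written exam 69 × 0.05 = 3.45
Sum = 59.55
59.55 < 60 → F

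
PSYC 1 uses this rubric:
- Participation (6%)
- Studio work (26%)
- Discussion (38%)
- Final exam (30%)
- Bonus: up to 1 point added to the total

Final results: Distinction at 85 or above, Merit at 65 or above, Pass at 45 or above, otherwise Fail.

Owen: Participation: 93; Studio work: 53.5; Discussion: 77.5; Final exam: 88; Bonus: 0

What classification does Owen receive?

Merit

Weighted total:
  Participation 93 × 0.06 = 5.58
  Studio work 53.5 × 0.26 = 13.91
  Discussion 77.5 × 0.38 = 29.45
  Final exam 88 × 0.3 = 26.4
Sum = 75.34
Bonus: 75.34 + 0 = 75.34
75.34 is ≥ 65 and < 85 → Merit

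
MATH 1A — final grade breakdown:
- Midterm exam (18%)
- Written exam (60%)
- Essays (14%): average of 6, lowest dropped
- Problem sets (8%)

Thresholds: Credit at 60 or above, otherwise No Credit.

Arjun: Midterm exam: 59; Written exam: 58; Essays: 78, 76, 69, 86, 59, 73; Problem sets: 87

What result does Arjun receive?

Essays: drop 59 → average of remaining 5 = 382/5 = 76.4
Weighted total:
  Midterm exam 59 × 0.18 = 10.62
  Written exam 58 × 0.6 = 34.8
  Essays 76.4 × 0.14 = 10.696
  Problem sets 87 × 0.08 = 6.96
Sum = 63.076
63.076 ≥ 60 → Credit

Credit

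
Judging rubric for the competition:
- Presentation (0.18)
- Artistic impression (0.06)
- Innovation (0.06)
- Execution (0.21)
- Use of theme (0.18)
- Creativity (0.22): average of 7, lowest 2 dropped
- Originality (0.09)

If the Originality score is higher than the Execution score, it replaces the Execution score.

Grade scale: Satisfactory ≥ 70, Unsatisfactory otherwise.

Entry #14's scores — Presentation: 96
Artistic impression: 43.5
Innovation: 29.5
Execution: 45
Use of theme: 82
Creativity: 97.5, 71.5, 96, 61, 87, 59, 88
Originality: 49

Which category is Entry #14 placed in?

Creativity: drop 59, 61 → average of remaining 5 = 440/5 = 88
Originality (49) > Execution (45), so Execution counts as 49.
Weighted total:
  Presentation 96 × 0.18 = 17.28
  Artistic impression 43.5 × 0.06 = 2.61
  Innovation 29.5 × 0.06 = 1.77
  Execution 49 × 0.21 = 10.29
  Use of theme 82 × 0.18 = 14.76
  Creativity 88 × 0.22 = 19.36
  Originality 49 × 0.09 = 4.41
Sum = 70.48
70.48 ≥ 70 → Satisfactory

Satisfactory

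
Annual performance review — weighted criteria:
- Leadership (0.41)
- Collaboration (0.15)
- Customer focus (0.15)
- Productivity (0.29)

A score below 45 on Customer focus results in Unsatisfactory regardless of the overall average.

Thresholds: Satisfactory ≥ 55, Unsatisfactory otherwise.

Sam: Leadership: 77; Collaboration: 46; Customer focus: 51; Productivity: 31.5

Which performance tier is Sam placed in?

Satisfactory

Customer focus score 51 ≥ 45: minimum met.
Weighted total:
  Leadership 77 × 0.41 = 31.57
  Collaboration 46 × 0.15 = 6.9
  Customer focus 51 × 0.15 = 7.65
  Productivity 31.5 × 0.29 = 9.135
Sum = 55.255
55.255 ≥ 55 → Satisfactory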